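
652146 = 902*723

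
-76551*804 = -61547004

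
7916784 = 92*86052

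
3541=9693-6152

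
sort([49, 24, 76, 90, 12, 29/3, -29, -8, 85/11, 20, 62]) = [-29, -8, 85/11, 29/3, 12, 20, 24, 49, 62, 76, 90]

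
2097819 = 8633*243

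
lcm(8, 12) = 24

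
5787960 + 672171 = 6460131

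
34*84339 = 2867526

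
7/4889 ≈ 0.00143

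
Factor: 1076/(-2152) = -1*2^(-1) = -1/2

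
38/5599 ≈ 0.00679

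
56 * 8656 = 484736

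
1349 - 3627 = -2278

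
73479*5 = 367395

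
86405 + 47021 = 133426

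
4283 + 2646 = 6929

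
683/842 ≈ 0.811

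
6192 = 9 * 688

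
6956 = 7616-660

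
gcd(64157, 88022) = 1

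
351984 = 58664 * 6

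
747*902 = 673794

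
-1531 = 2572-4103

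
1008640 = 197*5120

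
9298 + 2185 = 11483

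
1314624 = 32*41082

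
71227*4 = 284908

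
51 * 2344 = 119544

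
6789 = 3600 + 3189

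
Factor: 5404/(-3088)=-1*2^(-2)*7^1=-7/4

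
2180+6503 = 8683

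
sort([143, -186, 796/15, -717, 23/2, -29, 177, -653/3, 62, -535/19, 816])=[-717, -653/3, -186, -29, -535/19, 23/2, 796/15, 62, 143, 177, 816]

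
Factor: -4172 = -1*2^2*7^1*149^1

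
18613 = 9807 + 8806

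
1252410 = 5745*218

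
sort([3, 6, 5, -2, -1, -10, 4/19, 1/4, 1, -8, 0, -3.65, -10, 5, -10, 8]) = [-10, -10, -10, -8, -3.65, -2, -1, 0, 4/19, 1/4, 1, 3, 5, 5, 6, 8]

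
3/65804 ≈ 0.0000456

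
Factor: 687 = 3^1 * 229^1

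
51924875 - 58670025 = -6745150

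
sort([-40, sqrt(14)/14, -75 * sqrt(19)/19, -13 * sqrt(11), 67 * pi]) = [-13 * sqrt(11), -40, -75 * sqrt(19)/19, sqrt(14)/14, 67 * pi]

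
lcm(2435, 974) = 4870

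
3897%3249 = 648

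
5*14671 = 73355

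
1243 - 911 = 332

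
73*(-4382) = -319886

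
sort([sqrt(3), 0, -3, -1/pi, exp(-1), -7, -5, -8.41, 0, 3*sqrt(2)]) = [-8.41, -7, -5, -3, -1/pi, 0, 0, exp(-1), sqrt(3), 3*sqrt(2)]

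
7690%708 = 610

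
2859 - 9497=-6638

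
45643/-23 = -1984 - 11/23 ≈ -1984.48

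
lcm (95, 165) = 3135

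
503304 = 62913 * 8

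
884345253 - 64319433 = 820025820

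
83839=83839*1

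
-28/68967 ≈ -0.000406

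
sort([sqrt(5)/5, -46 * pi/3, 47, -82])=[-82, -46 * pi/3, sqrt(5)/5, 47]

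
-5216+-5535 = -10751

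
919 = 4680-3761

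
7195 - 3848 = 3347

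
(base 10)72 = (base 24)30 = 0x48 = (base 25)2m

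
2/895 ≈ 0.00223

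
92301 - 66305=25996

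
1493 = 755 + 738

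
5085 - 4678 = 407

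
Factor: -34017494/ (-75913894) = 607^1 * 4003^1 * 5422421^ (-1) = 2429821/5422421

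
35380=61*580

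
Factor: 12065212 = 2^2 * 83^1 * 36341^1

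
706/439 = 1 + 267/439 ≈ 1.61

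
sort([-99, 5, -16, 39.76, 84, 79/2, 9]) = [-99, -16, 5, 9, 79/2, 39.76, 84]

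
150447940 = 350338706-199890766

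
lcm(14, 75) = 1050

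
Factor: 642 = 2^1 * 3^1 * 107^1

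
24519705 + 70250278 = 94769983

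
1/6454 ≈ 0.000155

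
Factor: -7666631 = -1*7^1*41^1*26713^1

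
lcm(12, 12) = 12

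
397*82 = 32554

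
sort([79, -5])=[-5, 79]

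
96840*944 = 91416960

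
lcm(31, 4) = 124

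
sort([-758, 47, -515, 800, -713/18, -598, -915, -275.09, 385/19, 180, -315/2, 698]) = [-915, -758, -598, -515, -275.09, -315/2, -713/18, 385/19, 47, 180, 698, 800]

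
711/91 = 7 + 74/91 ≈ 7.81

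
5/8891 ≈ 0.000562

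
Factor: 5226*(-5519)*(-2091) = 2^1*3^2*13^1*17^1*41^1*67^1*5519^1 = 60309236754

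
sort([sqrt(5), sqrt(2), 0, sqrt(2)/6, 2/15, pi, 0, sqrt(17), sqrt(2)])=[0, 0, 2/15, sqrt(2)/6, sqrt(2), sqrt(2), sqrt(5), pi, sqrt(17)]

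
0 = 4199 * 0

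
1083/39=27 + 10/13 ≈ 27.77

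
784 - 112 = 672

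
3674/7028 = 1837/3514 ≈ 0.523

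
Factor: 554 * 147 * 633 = 2^1 * 3^2 * 7^2 * 211^1 * 277^1 = 51550254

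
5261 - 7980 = -2719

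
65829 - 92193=-26364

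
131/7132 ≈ 0.0184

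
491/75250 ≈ 0.00652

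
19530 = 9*2170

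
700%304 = 92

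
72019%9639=4546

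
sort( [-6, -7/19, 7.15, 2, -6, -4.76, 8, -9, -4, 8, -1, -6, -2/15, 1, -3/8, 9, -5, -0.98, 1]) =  [-9, -6, -6, -6, -5, -4.76, -4, -1, -0.98, -3/8, -7/19, -2/15, 1, 1, 2, 7.15, 8, 8, 9]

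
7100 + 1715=8815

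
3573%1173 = 54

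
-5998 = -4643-1355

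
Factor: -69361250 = -1*2^1*5^4*7^1*7927^1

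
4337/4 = 1084+1/4 = 1084.25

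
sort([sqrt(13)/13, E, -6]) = [-6, sqrt(13)/13, E]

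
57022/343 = 166 + 12/49 ≈ 166.24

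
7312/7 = 1044 + 4/7 ≈ 1044.57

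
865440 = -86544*(-10)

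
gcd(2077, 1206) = 67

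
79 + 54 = 133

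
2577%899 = 779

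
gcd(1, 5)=1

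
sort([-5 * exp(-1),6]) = [-5 * exp(-1),6]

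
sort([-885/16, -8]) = [-885/16, -8]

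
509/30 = 16 + 29/30 ≈ 16.97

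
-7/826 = -1/118 ≈ -0.00847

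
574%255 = 64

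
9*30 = 270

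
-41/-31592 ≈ 0.00130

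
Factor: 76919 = 76919^1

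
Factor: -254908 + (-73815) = -1 * 271^1 * 1213^1 = -328723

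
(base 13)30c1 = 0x1a5c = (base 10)6748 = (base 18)12eg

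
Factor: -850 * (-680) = 2^4 * 5^3 * 17^2 = 578000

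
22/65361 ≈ 0.000337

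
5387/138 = 39 + 5/138 ≈ 39.04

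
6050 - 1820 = 4230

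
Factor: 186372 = 2^2 * 3^2 * 31^1 * 167^1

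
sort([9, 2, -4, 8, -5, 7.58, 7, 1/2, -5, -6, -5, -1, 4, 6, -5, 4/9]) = [-6, -5, -5, -5, -5, -4, -1, 4/9, 1/2, 2, 4, 6, 7, 7.58, 8, 9]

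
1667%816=35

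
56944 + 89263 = 146207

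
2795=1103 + 1692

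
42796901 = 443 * 96607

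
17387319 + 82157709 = 99545028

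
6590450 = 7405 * 890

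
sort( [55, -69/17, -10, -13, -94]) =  [-94, -13, -10, -69/17, 55]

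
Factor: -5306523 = -1 * 3^1 * 293^1 * 6037^1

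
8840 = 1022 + 7818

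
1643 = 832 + 811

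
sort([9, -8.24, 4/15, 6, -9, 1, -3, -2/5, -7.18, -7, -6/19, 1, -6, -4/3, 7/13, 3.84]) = [-9, -8.24, -7.18, -7, -6, -3, -4/3, -2/5, -6/19, 4/15, 7/13, 1, 1, 3.84, 6, 9]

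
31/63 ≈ 0.492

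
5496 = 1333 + 4163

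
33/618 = 11/206≈0.0534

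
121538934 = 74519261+47019673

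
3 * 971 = 2913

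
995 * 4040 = 4019800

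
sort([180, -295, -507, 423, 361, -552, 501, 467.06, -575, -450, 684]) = [-575, -552, -507, -450, -295, 180, 361, 423, 467.06, 501, 684]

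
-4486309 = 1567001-6053310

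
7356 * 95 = 698820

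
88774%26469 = 9367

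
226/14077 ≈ 0.0161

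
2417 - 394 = 2023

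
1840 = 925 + 915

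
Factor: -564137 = -1*7^2*29^1*397^1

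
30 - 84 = -54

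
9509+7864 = 17373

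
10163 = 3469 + 6694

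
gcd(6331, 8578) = 1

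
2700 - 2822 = -122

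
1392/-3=-464=-464.00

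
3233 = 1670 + 1563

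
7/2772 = 1/396 ≈ 0.00253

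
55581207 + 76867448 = 132448655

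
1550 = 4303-2753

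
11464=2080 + 9384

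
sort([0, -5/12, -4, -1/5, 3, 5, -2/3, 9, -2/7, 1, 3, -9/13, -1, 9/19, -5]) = [-5, -4, -1, -9/13, -2/3, -5/12, -2/7, -1/5, 0, 9/19, 1, 3, 3, 5, 9]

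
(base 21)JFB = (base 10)8705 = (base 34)7I1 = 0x2201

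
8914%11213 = 8914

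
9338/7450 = 4669/3725 ≈ 1.25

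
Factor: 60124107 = 3^1*20041369^1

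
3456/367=9 + 153/367 ≈ 9.42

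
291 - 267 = 24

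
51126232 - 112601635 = -61475403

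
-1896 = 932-2828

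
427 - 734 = -307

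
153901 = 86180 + 67721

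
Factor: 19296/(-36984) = -1*2^2*3^1*23^(-1) = -12/23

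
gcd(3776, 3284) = 4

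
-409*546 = -223314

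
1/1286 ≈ 0.000778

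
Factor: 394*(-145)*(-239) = 2^1*5^1*29^1*197^1*239^1 = 13654070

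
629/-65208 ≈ -0.00965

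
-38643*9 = -347787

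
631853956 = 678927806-47073850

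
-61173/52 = -1176 - 21/52 ≈ -1176.40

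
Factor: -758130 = -1*2^1*3^1*5^1*37^1*683^1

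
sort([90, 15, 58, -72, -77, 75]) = [-77, -72, 15, 58, 75, 90]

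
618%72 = 42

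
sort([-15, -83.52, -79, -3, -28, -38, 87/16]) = [-83.52, -79, -38, -28, -15, -3, 87/16]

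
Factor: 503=503^1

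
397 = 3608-3211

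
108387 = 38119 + 70268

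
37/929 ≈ 0.0398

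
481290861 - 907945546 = -426654685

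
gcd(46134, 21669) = 699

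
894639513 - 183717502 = 710922011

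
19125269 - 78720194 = -59594925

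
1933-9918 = -7985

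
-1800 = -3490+1690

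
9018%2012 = 970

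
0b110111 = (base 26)23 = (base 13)43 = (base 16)37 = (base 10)55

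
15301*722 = 11047322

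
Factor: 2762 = 2^1*1381^1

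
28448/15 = 1896 + 8/15 ≈ 1896.53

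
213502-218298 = -4796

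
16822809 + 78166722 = 94989531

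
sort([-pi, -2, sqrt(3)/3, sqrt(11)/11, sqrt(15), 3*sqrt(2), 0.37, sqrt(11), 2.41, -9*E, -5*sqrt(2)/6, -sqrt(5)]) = [-9*E, -pi, -sqrt(5), -2, -5*sqrt(2)/6, sqrt(11)/11, 0.37, sqrt(3)/3, 2.41, sqrt(11), sqrt(15), 3*sqrt(2)]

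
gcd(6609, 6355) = 1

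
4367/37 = 118+1/37 ≈ 118.03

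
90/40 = 2 + 1/4 = 2.25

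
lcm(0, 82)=0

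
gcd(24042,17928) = 6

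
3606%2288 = 1318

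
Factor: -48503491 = -1*173^1*251^1*1117^1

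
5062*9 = 45558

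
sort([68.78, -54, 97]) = [-54, 68.78, 97]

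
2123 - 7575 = -5452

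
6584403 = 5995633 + 588770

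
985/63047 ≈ 0.0156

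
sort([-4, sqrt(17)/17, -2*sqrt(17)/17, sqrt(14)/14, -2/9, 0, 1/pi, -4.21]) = [-4.21, -4, -2*sqrt(17)/17, -2/9, 0, sqrt(17)/17, sqrt(14)/14, 1/pi]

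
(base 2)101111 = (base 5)142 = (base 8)57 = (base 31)1g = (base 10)47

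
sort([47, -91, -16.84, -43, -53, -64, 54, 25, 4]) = [-91, -64, -53, -43, -16.84, 4, 25, 47, 54]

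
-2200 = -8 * 275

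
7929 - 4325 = 3604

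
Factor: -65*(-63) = 3^2*5^1*7^1*13^1 = 4095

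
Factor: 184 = 2^3*23^1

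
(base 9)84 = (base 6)204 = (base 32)2c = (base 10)76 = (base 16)4c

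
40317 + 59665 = 99982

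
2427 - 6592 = -4165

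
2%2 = 0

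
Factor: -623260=-1 * 2^2 * 5^1 * 11^1 * 2833^1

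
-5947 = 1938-7885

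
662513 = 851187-188674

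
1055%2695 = 1055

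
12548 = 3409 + 9139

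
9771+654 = 10425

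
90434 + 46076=136510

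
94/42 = 47/21 ≈ 2.24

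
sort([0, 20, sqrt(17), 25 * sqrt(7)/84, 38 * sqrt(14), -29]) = [-29, 0, 25 * sqrt(7)/84, sqrt(17), 20, 38 * sqrt(14)]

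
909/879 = 1 + 10/293 ≈ 1.03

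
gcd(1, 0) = 1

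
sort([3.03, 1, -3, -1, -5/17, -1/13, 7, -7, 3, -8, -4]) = [-8, -7, -4, -3, -1, -5/17, -1/13, 1, 3, 3.03, 7]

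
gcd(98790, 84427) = 1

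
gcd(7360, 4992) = 64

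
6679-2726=3953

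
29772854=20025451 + 9747403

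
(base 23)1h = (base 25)1f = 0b101000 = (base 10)40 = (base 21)1j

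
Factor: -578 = -1 * 2^1 * 17^2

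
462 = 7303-6841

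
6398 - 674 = 5724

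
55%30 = 25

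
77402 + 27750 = 105152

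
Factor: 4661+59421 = 2^1*179^2 = 64082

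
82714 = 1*82714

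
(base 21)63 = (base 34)3r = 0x81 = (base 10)129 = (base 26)4p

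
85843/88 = 975 + 43/88 ≈ 975.49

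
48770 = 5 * 9754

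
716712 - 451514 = 265198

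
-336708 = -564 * 597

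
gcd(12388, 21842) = 326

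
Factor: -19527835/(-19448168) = 2^(-3) * 5^1 * 293^(-1) * 1181^1 * 3307^1 * 8297^(-1) 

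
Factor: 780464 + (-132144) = 2^7 * 5^1 * 1013^1 = 648320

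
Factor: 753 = 3^1*251^1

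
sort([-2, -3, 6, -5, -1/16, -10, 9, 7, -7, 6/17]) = [-10, -7, -5, -3, -2, -1/16, 6/17, 6, 7, 9]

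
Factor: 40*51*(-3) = -1*2^3*3^2*5^1*17^1 = -6120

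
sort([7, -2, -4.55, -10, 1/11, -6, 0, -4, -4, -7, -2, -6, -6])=[-10, -7, -6, -6, -6, -4.55, -4, -4, -2, -2, 0, 1/11, 7]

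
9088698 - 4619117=4469581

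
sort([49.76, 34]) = [34, 49.76]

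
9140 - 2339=6801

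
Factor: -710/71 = -1*2^1*5^1 = -10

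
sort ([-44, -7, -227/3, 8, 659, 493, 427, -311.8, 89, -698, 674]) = [-698, -311.8, -227/3, -44, -7, 8, 89, 427, 493, 659, 674]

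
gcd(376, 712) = 8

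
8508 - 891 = 7617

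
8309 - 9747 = -1438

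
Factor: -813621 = -1*3^1*79^1*3433^1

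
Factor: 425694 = 2^1*3^1*70949^1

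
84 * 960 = 80640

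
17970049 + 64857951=82828000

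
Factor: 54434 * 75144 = 2^4 * 3^1 * 17^1 * 31^1 * 101^1 * 1601^1 = 4090388496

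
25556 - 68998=-43442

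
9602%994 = 656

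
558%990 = 558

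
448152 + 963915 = 1412067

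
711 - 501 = 210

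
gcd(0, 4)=4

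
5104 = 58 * 88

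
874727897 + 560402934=1435130831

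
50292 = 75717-25425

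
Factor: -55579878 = -1 * 2^1 * 3^3 * 857^1 * 1201^1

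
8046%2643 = 117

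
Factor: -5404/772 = -1 * 7^1 = -7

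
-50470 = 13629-64099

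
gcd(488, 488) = 488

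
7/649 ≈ 0.0108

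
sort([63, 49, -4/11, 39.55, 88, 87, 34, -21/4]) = [-21/4, -4/11, 34, 39.55, 49, 63, 87, 88]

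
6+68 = 74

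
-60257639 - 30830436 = -91088075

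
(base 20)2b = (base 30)1l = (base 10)51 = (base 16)33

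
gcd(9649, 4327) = 1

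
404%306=98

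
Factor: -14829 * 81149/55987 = -1 * 3^1 * 19^1 * 4271^1 * 4943^1 * 55987^(-1) = -1203358521/55987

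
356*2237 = 796372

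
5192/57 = 91 + 5/57 ≈ 91.09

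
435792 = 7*62256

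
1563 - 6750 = -5187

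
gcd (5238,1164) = 582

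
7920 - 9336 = -1416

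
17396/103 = 168 + 92/103 ≈ 168.89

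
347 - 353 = -6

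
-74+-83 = -157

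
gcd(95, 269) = 1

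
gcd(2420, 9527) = 1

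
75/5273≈0.0142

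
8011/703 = 11 + 278/703 ≈ 11.40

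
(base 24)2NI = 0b11010111010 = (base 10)1722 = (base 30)1RC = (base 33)1J6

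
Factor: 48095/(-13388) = -1 * 2^(-2) * 5^1 * 3347^(-1) * 9619^1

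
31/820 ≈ 0.0378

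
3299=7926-4627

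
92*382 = 35144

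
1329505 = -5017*(-265)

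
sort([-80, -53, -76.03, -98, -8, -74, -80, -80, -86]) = [-98, -86, -80, -80, -80, -76.03, -74, -53, -8]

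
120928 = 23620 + 97308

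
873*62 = 54126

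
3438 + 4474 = 7912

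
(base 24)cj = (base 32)9j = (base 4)10303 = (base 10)307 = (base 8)463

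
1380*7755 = 10701900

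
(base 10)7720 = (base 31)811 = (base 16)1e28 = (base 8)17050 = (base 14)2b56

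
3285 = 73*45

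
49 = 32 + 17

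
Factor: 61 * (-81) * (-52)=2^2 * 3^4 * 13^1 * 61^1=256932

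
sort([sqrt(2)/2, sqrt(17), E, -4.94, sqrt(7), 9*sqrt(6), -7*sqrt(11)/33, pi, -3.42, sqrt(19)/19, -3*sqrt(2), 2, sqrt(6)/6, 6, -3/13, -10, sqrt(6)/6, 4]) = [-10, -4.94, -3*sqrt(2), -3.42, -7*sqrt(11)/33, -3/13, sqrt(19)/19, sqrt(6)/6, sqrt(6)/6, sqrt(2)/2, 2, sqrt(7), E, pi, 4, sqrt(17), 6, 9*sqrt(6)]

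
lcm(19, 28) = 532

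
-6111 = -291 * 21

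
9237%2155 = 617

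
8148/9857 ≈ 0.827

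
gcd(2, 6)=2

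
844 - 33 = 811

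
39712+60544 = 100256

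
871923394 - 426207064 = 445716330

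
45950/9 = 5105 + 5/9≈5105.56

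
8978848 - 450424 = 8528424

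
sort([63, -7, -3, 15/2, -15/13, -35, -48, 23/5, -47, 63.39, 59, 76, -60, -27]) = [-60, -48, -47, -35, -27, -7, -3, -15/13, 23/5, 15/2, 59, 63, 63.39, 76]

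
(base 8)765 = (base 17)1c8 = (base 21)12i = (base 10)501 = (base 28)hp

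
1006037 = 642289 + 363748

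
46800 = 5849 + 40951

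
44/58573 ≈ 0.000751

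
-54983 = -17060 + -37923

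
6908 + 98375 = 105283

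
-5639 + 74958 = 69319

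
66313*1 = 66313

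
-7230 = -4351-2879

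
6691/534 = 12 + 283/534 ≈ 12.53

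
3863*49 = 189287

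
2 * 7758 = 15516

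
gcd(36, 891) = 9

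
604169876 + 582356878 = 1186526754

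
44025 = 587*75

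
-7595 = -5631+-1964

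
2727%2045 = 682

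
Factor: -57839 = -1*57839^1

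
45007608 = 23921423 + 21086185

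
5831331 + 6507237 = 12338568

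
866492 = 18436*47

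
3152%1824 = 1328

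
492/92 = 123/23 ≈ 5.35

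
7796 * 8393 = 65431828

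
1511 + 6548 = 8059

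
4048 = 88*46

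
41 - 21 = 20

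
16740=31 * 540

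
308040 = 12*25670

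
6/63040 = 3/31520 ≈ 0.0000952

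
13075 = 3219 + 9856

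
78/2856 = 13/476 ≈ 0.0273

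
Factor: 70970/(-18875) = -1*2^1*5^(-2)*47^1 = -94/25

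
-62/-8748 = 31/4374 ≈ 0.00709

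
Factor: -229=-1 * 229^1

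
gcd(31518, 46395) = 9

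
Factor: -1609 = -1*1609^1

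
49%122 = 49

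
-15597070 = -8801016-6796054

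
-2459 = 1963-4422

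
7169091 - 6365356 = 803735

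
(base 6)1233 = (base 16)135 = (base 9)373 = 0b100110101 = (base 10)309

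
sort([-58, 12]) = [-58, 12]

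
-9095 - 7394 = -16489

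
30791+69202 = 99993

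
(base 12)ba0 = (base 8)3250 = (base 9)2303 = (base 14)89a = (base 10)1704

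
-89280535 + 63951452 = -25329083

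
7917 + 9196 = 17113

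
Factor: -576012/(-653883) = 2^2*23^1*31^(-1)*79^(-1)*89^(-1)*2087^1 = 192004/217961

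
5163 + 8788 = 13951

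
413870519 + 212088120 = 625958639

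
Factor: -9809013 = -1 * 3^1 * 383^1 * 8537^1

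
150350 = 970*155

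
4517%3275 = 1242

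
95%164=95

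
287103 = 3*95701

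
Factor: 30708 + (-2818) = 2^1 * 5^1 * 2789^1 = 27890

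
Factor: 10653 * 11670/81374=3^2 * 5^1 * 23^(-1) * 29^(-1) * 53^1 * 61^(-1) * 67^1 * 389^1=62160255/40687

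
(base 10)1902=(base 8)3556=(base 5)30102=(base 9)2543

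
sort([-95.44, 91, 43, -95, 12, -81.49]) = [-95.44, -95, -81.49, 12, 43, 91]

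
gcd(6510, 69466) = 2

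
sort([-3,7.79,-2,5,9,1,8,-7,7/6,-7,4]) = [-7,-7,-3,-2,1,7/6,4,5,7.79,8,9]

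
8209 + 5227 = 13436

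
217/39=5 + 22/39 ≈ 5.56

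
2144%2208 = 2144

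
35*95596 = 3345860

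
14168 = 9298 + 4870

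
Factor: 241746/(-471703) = -1*2^1*3^1*43^1*937^1*471703^(-1)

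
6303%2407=1489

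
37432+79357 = 116789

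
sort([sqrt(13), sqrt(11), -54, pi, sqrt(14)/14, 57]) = [-54, sqrt(14)/14, pi, sqrt(11), sqrt(13), 57]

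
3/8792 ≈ 0.000341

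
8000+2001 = 10001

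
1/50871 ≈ 0.0000197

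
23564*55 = 1296020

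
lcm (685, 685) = 685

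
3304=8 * 413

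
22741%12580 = 10161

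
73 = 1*73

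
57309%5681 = 499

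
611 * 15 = 9165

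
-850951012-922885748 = -1773836760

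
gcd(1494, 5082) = 6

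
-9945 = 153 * (-65)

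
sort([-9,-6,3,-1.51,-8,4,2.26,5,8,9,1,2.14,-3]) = [-9,-8,-6,-3,-1.51,1,2.14,2.26,3,4,5,8,9]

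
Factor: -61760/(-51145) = 2^6*53^(-1) = 64/53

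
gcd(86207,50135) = 1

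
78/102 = 13/17 ≈ 0.765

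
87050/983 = 88 + 546/983 ≈ 88.56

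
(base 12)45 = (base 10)53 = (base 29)1o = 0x35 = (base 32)1l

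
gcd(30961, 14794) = 1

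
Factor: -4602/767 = -1*2^1*3^1 = -6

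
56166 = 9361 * 6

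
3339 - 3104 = 235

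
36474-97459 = -60985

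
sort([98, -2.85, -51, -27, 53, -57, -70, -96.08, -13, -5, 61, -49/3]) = [-96.08, -70, -57, -51, -27, -49/3, -13, -5, -2.85, 53, 61, 98]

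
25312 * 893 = 22603616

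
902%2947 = 902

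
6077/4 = 1519 + 1/4 = 1519.25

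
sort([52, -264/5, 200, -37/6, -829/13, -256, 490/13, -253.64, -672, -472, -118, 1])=[-672, -472, -256, -253.64, -118, -829/13, -264/5, -37/6, 1, 490/13, 52, 200]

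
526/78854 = 263/39427 ≈ 0.00667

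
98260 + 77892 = 176152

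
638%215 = 208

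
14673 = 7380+7293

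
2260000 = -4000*(-565)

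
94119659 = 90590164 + 3529495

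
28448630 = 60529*470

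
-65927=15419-81346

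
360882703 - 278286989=82595714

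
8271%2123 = 1902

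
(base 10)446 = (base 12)312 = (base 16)1be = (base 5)3241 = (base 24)ie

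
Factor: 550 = 2^1*5^2*11^1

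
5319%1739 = 102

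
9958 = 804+9154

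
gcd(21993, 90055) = 1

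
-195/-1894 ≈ 0.103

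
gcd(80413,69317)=1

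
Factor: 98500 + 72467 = 3^1*56989^1 = 170967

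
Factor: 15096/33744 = 2^(-1)*17^1*19^(-1) = 17/38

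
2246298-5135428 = -2889130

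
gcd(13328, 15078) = 14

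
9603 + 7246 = 16849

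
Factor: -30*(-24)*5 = 2^4*3^2*5^2 = 3600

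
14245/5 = 2849 = 2849.00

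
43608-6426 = 37182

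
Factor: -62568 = -1*2^3*3^2*11^1*79^1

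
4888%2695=2193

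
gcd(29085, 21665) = 35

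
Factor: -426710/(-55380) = 2^(-1)*3^(-1)*13^(-1)*601^1 = 601/78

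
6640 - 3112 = 3528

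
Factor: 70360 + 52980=2^2 * 5^1 * 7^1 * 881^1=123340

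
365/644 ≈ 0.567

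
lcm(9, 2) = 18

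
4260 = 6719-2459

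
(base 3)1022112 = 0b1110111111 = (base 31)ut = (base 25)1d9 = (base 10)959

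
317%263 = 54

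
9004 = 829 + 8175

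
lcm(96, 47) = 4512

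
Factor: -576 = -1*2^6*3^2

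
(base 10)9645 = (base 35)7uk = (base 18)1bdf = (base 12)56b9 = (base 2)10010110101101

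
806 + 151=957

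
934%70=24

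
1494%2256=1494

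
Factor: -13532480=-1 * 2^6 * 5^1 * 13^1 * 3253^1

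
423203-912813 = -489610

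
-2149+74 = -2075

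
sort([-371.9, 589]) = [-371.9, 589]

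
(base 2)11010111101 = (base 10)1725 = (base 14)8b3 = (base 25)2j0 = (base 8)3275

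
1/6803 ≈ 0.000147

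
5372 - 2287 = 3085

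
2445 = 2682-237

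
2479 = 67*37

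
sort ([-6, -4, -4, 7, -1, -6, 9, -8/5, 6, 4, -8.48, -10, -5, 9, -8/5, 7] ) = [-10, -8.48, -6, -6, -5, -4, -4, -8/5, -8/5, -1, 4, 6, 7, 7, 9, 9] 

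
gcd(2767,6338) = 1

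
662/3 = 220 + 2/3 ≈ 220.67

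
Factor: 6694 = 2^1*3347^1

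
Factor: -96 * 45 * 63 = -1 * 2^5 * 3^5 * 5^1 * 7^1 = -272160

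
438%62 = 4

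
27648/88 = 3456/11 ≈ 314.18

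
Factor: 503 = 503^1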